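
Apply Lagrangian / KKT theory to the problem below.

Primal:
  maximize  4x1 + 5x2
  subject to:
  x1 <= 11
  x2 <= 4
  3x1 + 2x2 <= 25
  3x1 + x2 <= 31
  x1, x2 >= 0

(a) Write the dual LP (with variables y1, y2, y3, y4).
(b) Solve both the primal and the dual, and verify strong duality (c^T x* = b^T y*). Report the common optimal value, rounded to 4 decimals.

The standard primal-dual pair for 'max c^T x s.t. A x <= b, x >= 0' is:
  Dual:  min b^T y  s.t.  A^T y >= c,  y >= 0.

So the dual LP is:
  minimize  11y1 + 4y2 + 25y3 + 31y4
  subject to:
    y1 + 3y3 + 3y4 >= 4
    y2 + 2y3 + y4 >= 5
    y1, y2, y3, y4 >= 0

Solving the primal: x* = (5.6667, 4).
  primal value c^T x* = 42.6667.
Solving the dual: y* = (0, 2.3333, 1.3333, 0).
  dual value b^T y* = 42.6667.
Strong duality: c^T x* = b^T y*. Confirmed.

42.6667


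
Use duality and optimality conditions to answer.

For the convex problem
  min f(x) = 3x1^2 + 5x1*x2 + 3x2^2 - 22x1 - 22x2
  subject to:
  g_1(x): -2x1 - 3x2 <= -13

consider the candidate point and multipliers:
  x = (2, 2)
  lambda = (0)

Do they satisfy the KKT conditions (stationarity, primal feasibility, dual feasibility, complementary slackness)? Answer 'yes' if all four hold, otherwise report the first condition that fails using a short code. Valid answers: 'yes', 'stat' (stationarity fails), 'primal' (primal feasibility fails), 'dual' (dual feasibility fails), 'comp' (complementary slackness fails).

Gradient of f: grad f(x) = Q x + c = (0, 0)
Constraint values g_i(x) = a_i^T x - b_i:
  g_1((2, 2)) = 3
Stationarity residual: grad f(x) + sum_i lambda_i a_i = (0, 0)
  -> stationarity OK
Primal feasibility (all g_i <= 0): FAILS
Dual feasibility (all lambda_i >= 0): OK
Complementary slackness (lambda_i * g_i(x) = 0 for all i): OK

Verdict: the first failing condition is primal_feasibility -> primal.

primal


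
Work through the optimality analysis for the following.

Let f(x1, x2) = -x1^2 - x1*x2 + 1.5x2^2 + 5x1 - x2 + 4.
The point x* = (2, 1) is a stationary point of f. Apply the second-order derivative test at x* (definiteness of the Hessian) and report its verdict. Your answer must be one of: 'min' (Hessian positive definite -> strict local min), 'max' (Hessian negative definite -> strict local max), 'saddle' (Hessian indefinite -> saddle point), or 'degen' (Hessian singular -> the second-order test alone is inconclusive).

Compute the Hessian H = grad^2 f:
  H = [[-2, -1], [-1, 3]]
Verify stationarity: grad f(x*) = H x* + g = (0, 0).
Eigenvalues of H: -2.1926, 3.1926.
Eigenvalues have mixed signs, so H is indefinite -> x* is a saddle point.

saddle


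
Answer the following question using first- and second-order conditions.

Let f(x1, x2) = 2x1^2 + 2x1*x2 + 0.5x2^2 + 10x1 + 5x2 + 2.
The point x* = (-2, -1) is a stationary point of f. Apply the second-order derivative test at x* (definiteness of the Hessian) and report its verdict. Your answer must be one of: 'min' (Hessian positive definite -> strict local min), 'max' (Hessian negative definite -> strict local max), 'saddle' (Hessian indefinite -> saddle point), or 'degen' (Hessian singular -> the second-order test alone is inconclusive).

Compute the Hessian H = grad^2 f:
  H = [[4, 2], [2, 1]]
Verify stationarity: grad f(x*) = H x* + g = (0, 0).
Eigenvalues of H: 0, 5.
H has a zero eigenvalue (singular; positive semidefinite but not definite), so H is neither positive definite, negative definite, nor indefinite. The second-order test alone is inconclusive -> degen.
(Indeed, f is constant along the null direction of H through x*, so x* is not a strict local extremum.)

degen


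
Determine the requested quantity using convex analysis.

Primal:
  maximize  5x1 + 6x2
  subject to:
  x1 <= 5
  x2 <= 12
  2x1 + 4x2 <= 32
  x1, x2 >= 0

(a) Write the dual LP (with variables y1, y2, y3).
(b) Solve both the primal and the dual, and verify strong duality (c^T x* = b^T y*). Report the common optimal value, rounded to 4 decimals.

The standard primal-dual pair for 'max c^T x s.t. A x <= b, x >= 0' is:
  Dual:  min b^T y  s.t.  A^T y >= c,  y >= 0.

So the dual LP is:
  minimize  5y1 + 12y2 + 32y3
  subject to:
    y1 + 2y3 >= 5
    y2 + 4y3 >= 6
    y1, y2, y3 >= 0

Solving the primal: x* = (5, 5.5).
  primal value c^T x* = 58.
Solving the dual: y* = (2, 0, 1.5).
  dual value b^T y* = 58.
Strong duality: c^T x* = b^T y*. Confirmed.

58


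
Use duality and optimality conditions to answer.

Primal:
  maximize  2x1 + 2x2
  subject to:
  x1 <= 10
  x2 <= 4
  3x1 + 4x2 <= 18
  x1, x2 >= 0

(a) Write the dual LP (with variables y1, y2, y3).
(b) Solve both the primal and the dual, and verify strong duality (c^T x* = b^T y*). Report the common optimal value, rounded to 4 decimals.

The standard primal-dual pair for 'max c^T x s.t. A x <= b, x >= 0' is:
  Dual:  min b^T y  s.t.  A^T y >= c,  y >= 0.

So the dual LP is:
  minimize  10y1 + 4y2 + 18y3
  subject to:
    y1 + 3y3 >= 2
    y2 + 4y3 >= 2
    y1, y2, y3 >= 0

Solving the primal: x* = (6, 0).
  primal value c^T x* = 12.
Solving the dual: y* = (0, 0, 0.6667).
  dual value b^T y* = 12.
Strong duality: c^T x* = b^T y*. Confirmed.

12


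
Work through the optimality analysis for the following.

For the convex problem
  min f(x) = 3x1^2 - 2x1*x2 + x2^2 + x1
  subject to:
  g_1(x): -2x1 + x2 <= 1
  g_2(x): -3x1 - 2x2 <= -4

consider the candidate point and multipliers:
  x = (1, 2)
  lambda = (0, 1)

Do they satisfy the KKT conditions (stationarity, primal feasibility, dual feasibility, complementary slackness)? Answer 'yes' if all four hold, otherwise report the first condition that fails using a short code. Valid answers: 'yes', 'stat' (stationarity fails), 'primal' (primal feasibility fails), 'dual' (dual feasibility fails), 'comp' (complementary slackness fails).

Gradient of f: grad f(x) = Q x + c = (3, 2)
Constraint values g_i(x) = a_i^T x - b_i:
  g_1((1, 2)) = -1
  g_2((1, 2)) = -3
Stationarity residual: grad f(x) + sum_i lambda_i a_i = (0, 0)
  -> stationarity OK
Primal feasibility (all g_i <= 0): OK
Dual feasibility (all lambda_i >= 0): OK
Complementary slackness (lambda_i * g_i(x) = 0 for all i): FAILS

Verdict: the first failing condition is complementary_slackness -> comp.

comp


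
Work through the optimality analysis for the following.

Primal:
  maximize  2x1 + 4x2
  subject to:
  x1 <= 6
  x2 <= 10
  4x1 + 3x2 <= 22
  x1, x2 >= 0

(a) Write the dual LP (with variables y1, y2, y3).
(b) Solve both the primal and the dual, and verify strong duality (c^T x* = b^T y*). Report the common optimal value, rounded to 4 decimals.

The standard primal-dual pair for 'max c^T x s.t. A x <= b, x >= 0' is:
  Dual:  min b^T y  s.t.  A^T y >= c,  y >= 0.

So the dual LP is:
  minimize  6y1 + 10y2 + 22y3
  subject to:
    y1 + 4y3 >= 2
    y2 + 3y3 >= 4
    y1, y2, y3 >= 0

Solving the primal: x* = (0, 7.3333).
  primal value c^T x* = 29.3333.
Solving the dual: y* = (0, 0, 1.3333).
  dual value b^T y* = 29.3333.
Strong duality: c^T x* = b^T y*. Confirmed.

29.3333


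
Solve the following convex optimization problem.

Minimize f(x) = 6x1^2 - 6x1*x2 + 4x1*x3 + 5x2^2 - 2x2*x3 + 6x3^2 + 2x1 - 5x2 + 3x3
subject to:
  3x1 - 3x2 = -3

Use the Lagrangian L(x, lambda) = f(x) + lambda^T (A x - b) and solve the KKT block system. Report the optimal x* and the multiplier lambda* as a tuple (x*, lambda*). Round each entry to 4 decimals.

Form the Lagrangian:
  L(x, lambda) = (1/2) x^T Q x + c^T x + lambda^T (A x - b)
Stationarity (grad_x L = 0): Q x + c + A^T lambda = 0.
Primal feasibility: A x = b.

This gives the KKT block system:
  [ Q   A^T ] [ x     ]   [-c ]
  [ A    0  ] [ lambda ] = [ b ]

Solving the linear system:
  x*      = (-0.0862, 0.9138, -0.069)
  lambda* = (1.5977)
  f(x*)   = -0.0776

x* = (-0.0862, 0.9138, -0.069), lambda* = (1.5977)


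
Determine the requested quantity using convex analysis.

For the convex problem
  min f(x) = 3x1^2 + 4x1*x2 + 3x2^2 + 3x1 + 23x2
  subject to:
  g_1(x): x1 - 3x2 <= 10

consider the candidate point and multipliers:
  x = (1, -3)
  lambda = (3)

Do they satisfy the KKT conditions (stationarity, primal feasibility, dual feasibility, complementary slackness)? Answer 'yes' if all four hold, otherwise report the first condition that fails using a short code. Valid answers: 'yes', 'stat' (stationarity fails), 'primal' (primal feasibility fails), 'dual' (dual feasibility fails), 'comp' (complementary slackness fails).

Gradient of f: grad f(x) = Q x + c = (-3, 9)
Constraint values g_i(x) = a_i^T x - b_i:
  g_1((1, -3)) = 0
Stationarity residual: grad f(x) + sum_i lambda_i a_i = (0, 0)
  -> stationarity OK
Primal feasibility (all g_i <= 0): OK
Dual feasibility (all lambda_i >= 0): OK
Complementary slackness (lambda_i * g_i(x) = 0 for all i): OK

Verdict: yes, KKT holds.

yes


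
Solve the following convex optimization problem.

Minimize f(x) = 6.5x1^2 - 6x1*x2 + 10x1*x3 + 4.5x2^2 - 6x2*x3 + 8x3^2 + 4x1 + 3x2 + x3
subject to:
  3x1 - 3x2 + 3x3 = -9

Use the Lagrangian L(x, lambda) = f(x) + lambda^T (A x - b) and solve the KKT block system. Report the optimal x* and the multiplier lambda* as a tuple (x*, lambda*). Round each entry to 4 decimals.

Form the Lagrangian:
  L(x, lambda) = (1/2) x^T Q x + c^T x + lambda^T (A x - b)
Stationarity (grad_x L = 0): Q x + c + A^T lambda = 0.
Primal feasibility: A x = b.

This gives the KKT block system:
  [ Q   A^T ] [ x     ]   [-c ]
  [ A    0  ] [ lambda ] = [ b ]

Solving the linear system:
  x*      = (-1.4444, 1.3333, -0.2222)
  lambda* = (8.3333)
  f(x*)   = 36.5

x* = (-1.4444, 1.3333, -0.2222), lambda* = (8.3333)


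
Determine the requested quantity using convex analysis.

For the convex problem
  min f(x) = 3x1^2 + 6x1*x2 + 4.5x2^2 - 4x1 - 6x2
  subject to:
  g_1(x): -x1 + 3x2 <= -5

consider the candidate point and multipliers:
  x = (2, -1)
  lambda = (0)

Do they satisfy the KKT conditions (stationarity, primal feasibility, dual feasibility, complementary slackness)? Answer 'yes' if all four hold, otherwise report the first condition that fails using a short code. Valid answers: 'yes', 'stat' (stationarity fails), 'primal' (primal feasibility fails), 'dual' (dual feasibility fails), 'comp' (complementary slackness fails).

Gradient of f: grad f(x) = Q x + c = (2, -3)
Constraint values g_i(x) = a_i^T x - b_i:
  g_1((2, -1)) = 0
Stationarity residual: grad f(x) + sum_i lambda_i a_i = (2, -3)
  -> stationarity FAILS
Primal feasibility (all g_i <= 0): OK
Dual feasibility (all lambda_i >= 0): OK
Complementary slackness (lambda_i * g_i(x) = 0 for all i): OK

Verdict: the first failing condition is stationarity -> stat.

stat


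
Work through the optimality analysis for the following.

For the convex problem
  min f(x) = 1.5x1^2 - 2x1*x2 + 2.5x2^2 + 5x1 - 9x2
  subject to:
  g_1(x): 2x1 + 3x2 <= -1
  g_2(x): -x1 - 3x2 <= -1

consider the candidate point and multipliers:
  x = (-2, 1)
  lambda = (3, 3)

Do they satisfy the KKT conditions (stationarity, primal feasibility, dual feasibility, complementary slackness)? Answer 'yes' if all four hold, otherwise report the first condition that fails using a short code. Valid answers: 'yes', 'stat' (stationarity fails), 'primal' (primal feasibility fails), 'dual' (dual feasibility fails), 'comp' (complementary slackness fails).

Gradient of f: grad f(x) = Q x + c = (-3, 0)
Constraint values g_i(x) = a_i^T x - b_i:
  g_1((-2, 1)) = 0
  g_2((-2, 1)) = 0
Stationarity residual: grad f(x) + sum_i lambda_i a_i = (0, 0)
  -> stationarity OK
Primal feasibility (all g_i <= 0): OK
Dual feasibility (all lambda_i >= 0): OK
Complementary slackness (lambda_i * g_i(x) = 0 for all i): OK

Verdict: yes, KKT holds.

yes


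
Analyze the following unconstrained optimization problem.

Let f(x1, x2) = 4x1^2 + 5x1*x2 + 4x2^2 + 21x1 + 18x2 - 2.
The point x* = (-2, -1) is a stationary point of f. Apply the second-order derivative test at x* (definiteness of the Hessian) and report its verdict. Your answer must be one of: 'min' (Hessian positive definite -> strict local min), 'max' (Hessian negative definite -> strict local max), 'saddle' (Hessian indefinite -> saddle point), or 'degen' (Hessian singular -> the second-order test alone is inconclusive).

Compute the Hessian H = grad^2 f:
  H = [[8, 5], [5, 8]]
Verify stationarity: grad f(x*) = H x* + g = (0, 0).
Eigenvalues of H: 3, 13.
Both eigenvalues > 0, so H is positive definite -> x* is a strict local min.

min


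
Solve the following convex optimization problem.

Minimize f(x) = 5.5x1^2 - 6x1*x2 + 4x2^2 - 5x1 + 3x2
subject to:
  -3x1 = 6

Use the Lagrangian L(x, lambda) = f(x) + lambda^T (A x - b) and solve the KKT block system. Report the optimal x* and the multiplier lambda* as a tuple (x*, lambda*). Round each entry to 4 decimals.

Form the Lagrangian:
  L(x, lambda) = (1/2) x^T Q x + c^T x + lambda^T (A x - b)
Stationarity (grad_x L = 0): Q x + c + A^T lambda = 0.
Primal feasibility: A x = b.

This gives the KKT block system:
  [ Q   A^T ] [ x     ]   [-c ]
  [ A    0  ] [ lambda ] = [ b ]

Solving the linear system:
  x*      = (-2, -1.875)
  lambda* = (-5.25)
  f(x*)   = 17.9375

x* = (-2, -1.875), lambda* = (-5.25)


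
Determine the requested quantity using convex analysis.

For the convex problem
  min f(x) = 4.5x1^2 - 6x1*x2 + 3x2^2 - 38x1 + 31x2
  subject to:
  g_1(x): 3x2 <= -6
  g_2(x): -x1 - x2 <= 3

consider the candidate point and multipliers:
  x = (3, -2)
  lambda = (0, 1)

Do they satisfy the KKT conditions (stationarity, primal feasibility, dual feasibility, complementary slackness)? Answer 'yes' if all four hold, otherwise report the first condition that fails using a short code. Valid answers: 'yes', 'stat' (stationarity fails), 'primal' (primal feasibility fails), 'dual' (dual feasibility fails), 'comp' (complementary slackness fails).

Gradient of f: grad f(x) = Q x + c = (1, 1)
Constraint values g_i(x) = a_i^T x - b_i:
  g_1((3, -2)) = 0
  g_2((3, -2)) = -4
Stationarity residual: grad f(x) + sum_i lambda_i a_i = (0, 0)
  -> stationarity OK
Primal feasibility (all g_i <= 0): OK
Dual feasibility (all lambda_i >= 0): OK
Complementary slackness (lambda_i * g_i(x) = 0 for all i): FAILS

Verdict: the first failing condition is complementary_slackness -> comp.

comp


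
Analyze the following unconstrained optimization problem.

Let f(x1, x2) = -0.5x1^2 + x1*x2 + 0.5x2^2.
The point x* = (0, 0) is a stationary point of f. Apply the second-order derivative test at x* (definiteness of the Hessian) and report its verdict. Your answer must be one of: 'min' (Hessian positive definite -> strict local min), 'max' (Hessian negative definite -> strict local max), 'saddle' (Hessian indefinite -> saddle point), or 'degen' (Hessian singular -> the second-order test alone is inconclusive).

Compute the Hessian H = grad^2 f:
  H = [[-1, 1], [1, 1]]
Verify stationarity: grad f(x*) = H x* + g = (0, 0).
Eigenvalues of H: -1.4142, 1.4142.
Eigenvalues have mixed signs, so H is indefinite -> x* is a saddle point.

saddle


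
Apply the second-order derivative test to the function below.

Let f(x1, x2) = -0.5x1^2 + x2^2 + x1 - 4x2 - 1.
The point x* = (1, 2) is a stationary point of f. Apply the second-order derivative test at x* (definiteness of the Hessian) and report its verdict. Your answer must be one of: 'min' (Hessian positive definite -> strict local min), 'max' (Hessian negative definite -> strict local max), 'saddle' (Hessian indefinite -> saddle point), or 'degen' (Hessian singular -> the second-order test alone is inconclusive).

Compute the Hessian H = grad^2 f:
  H = [[-1, 0], [0, 2]]
Verify stationarity: grad f(x*) = H x* + g = (0, 0).
Eigenvalues of H: -1, 2.
Eigenvalues have mixed signs, so H is indefinite -> x* is a saddle point.

saddle


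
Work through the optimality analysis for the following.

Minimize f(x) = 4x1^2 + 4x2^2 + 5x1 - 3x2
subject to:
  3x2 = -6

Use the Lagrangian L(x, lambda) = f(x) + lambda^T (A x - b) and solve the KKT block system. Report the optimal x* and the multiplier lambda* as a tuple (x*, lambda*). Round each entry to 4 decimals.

Form the Lagrangian:
  L(x, lambda) = (1/2) x^T Q x + c^T x + lambda^T (A x - b)
Stationarity (grad_x L = 0): Q x + c + A^T lambda = 0.
Primal feasibility: A x = b.

This gives the KKT block system:
  [ Q   A^T ] [ x     ]   [-c ]
  [ A    0  ] [ lambda ] = [ b ]

Solving the linear system:
  x*      = (-0.625, -2)
  lambda* = (6.3333)
  f(x*)   = 20.4375

x* = (-0.625, -2), lambda* = (6.3333)


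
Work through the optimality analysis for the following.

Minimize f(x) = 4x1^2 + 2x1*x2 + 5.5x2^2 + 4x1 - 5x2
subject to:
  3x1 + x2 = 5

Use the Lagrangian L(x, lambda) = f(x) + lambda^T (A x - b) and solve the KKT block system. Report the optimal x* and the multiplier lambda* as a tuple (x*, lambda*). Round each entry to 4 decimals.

Form the Lagrangian:
  L(x, lambda) = (1/2) x^T Q x + c^T x + lambda^T (A x - b)
Stationarity (grad_x L = 0): Q x + c + A^T lambda = 0.
Primal feasibility: A x = b.

This gives the KKT block system:
  [ Q   A^T ] [ x     ]   [-c ]
  [ A    0  ] [ lambda ] = [ b ]

Solving the linear system:
  x*      = (1.4316, 0.7053)
  lambda* = (-5.6211)
  f(x*)   = 15.1526

x* = (1.4316, 0.7053), lambda* = (-5.6211)


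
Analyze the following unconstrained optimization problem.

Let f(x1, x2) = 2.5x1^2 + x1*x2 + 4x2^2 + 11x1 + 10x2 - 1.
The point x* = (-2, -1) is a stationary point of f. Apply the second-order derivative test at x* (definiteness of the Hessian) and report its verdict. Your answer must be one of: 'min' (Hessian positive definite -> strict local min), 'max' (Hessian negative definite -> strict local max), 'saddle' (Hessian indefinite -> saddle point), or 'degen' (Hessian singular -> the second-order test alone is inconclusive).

Compute the Hessian H = grad^2 f:
  H = [[5, 1], [1, 8]]
Verify stationarity: grad f(x*) = H x* + g = (0, 0).
Eigenvalues of H: 4.6972, 8.3028.
Both eigenvalues > 0, so H is positive definite -> x* is a strict local min.

min


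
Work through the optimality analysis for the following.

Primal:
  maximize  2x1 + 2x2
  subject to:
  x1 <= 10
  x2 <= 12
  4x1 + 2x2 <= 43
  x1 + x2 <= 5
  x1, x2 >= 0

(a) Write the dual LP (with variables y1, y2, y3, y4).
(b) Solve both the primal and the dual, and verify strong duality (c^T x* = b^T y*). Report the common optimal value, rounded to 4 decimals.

The standard primal-dual pair for 'max c^T x s.t. A x <= b, x >= 0' is:
  Dual:  min b^T y  s.t.  A^T y >= c,  y >= 0.

So the dual LP is:
  minimize  10y1 + 12y2 + 43y3 + 5y4
  subject to:
    y1 + 4y3 + y4 >= 2
    y2 + 2y3 + y4 >= 2
    y1, y2, y3, y4 >= 0

Solving the primal: x* = (5, 0).
  primal value c^T x* = 10.
Solving the dual: y* = (0, 0, 0, 2).
  dual value b^T y* = 10.
Strong duality: c^T x* = b^T y*. Confirmed.

10


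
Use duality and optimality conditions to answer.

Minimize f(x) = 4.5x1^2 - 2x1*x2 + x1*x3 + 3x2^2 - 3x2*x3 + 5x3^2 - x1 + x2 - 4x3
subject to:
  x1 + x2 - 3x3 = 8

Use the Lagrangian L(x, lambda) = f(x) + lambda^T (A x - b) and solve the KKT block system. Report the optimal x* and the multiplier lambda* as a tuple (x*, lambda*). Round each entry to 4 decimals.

Form the Lagrangian:
  L(x, lambda) = (1/2) x^T Q x + c^T x + lambda^T (A x - b)
Stationarity (grad_x L = 0): Q x + c + A^T lambda = 0.
Primal feasibility: A x = b.

This gives the KKT block system:
  [ Q   A^T ] [ x     ]   [-c ]
  [ A    0  ] [ lambda ] = [ b ]

Solving the linear system:
  x*      = (1.384, 0.6603, -1.9852)
  lambda* = (-8.1498)
  f(x*)   = 36.2078

x* = (1.384, 0.6603, -1.9852), lambda* = (-8.1498)


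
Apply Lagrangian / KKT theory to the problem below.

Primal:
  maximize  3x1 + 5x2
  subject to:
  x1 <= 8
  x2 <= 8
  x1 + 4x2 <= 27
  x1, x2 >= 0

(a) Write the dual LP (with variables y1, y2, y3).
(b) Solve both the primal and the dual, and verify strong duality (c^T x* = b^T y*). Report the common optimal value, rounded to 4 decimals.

The standard primal-dual pair for 'max c^T x s.t. A x <= b, x >= 0' is:
  Dual:  min b^T y  s.t.  A^T y >= c,  y >= 0.

So the dual LP is:
  minimize  8y1 + 8y2 + 27y3
  subject to:
    y1 + y3 >= 3
    y2 + 4y3 >= 5
    y1, y2, y3 >= 0

Solving the primal: x* = (8, 4.75).
  primal value c^T x* = 47.75.
Solving the dual: y* = (1.75, 0, 1.25).
  dual value b^T y* = 47.75.
Strong duality: c^T x* = b^T y*. Confirmed.

47.75


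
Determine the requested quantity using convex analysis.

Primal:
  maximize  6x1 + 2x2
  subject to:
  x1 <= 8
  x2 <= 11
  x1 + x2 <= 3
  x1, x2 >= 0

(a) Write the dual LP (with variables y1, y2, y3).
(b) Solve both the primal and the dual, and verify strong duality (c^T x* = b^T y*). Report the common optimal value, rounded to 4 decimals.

The standard primal-dual pair for 'max c^T x s.t. A x <= b, x >= 0' is:
  Dual:  min b^T y  s.t.  A^T y >= c,  y >= 0.

So the dual LP is:
  minimize  8y1 + 11y2 + 3y3
  subject to:
    y1 + y3 >= 6
    y2 + y3 >= 2
    y1, y2, y3 >= 0

Solving the primal: x* = (3, 0).
  primal value c^T x* = 18.
Solving the dual: y* = (0, 0, 6).
  dual value b^T y* = 18.
Strong duality: c^T x* = b^T y*. Confirmed.

18


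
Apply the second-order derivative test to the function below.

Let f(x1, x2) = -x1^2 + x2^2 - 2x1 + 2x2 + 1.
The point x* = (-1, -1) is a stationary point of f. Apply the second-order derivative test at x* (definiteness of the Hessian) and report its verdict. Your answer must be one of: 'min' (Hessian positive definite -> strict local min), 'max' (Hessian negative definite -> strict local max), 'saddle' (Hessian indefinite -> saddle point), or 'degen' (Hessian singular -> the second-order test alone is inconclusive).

Compute the Hessian H = grad^2 f:
  H = [[-2, 0], [0, 2]]
Verify stationarity: grad f(x*) = H x* + g = (0, 0).
Eigenvalues of H: -2, 2.
Eigenvalues have mixed signs, so H is indefinite -> x* is a saddle point.

saddle


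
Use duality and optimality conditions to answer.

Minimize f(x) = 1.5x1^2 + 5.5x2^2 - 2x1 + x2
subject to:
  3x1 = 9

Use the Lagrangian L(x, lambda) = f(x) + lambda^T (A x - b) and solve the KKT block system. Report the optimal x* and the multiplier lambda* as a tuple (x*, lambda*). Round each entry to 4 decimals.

Form the Lagrangian:
  L(x, lambda) = (1/2) x^T Q x + c^T x + lambda^T (A x - b)
Stationarity (grad_x L = 0): Q x + c + A^T lambda = 0.
Primal feasibility: A x = b.

This gives the KKT block system:
  [ Q   A^T ] [ x     ]   [-c ]
  [ A    0  ] [ lambda ] = [ b ]

Solving the linear system:
  x*      = (3, -0.0909)
  lambda* = (-2.3333)
  f(x*)   = 7.4545

x* = (3, -0.0909), lambda* = (-2.3333)


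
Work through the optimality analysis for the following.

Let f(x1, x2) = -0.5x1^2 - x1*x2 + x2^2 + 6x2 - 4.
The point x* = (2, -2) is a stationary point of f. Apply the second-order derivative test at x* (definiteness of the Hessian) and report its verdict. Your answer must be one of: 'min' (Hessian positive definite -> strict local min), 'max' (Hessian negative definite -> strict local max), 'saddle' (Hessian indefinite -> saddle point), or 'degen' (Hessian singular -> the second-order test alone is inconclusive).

Compute the Hessian H = grad^2 f:
  H = [[-1, -1], [-1, 2]]
Verify stationarity: grad f(x*) = H x* + g = (0, 0).
Eigenvalues of H: -1.3028, 2.3028.
Eigenvalues have mixed signs, so H is indefinite -> x* is a saddle point.

saddle


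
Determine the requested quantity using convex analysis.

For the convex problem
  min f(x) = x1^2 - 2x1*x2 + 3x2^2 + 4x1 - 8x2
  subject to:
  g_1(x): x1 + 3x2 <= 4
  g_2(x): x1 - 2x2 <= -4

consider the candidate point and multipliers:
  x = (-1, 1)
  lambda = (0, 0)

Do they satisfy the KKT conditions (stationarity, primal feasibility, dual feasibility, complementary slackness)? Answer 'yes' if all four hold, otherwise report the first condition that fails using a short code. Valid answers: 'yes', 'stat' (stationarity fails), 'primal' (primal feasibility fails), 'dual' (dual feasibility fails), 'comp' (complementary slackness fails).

Gradient of f: grad f(x) = Q x + c = (0, 0)
Constraint values g_i(x) = a_i^T x - b_i:
  g_1((-1, 1)) = -2
  g_2((-1, 1)) = 1
Stationarity residual: grad f(x) + sum_i lambda_i a_i = (0, 0)
  -> stationarity OK
Primal feasibility (all g_i <= 0): FAILS
Dual feasibility (all lambda_i >= 0): OK
Complementary slackness (lambda_i * g_i(x) = 0 for all i): OK

Verdict: the first failing condition is primal_feasibility -> primal.

primal


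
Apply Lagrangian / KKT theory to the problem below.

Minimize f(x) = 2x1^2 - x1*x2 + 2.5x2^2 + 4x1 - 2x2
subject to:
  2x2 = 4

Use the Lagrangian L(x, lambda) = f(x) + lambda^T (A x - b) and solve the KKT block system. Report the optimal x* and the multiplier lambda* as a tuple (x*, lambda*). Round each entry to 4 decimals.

Form the Lagrangian:
  L(x, lambda) = (1/2) x^T Q x + c^T x + lambda^T (A x - b)
Stationarity (grad_x L = 0): Q x + c + A^T lambda = 0.
Primal feasibility: A x = b.

This gives the KKT block system:
  [ Q   A^T ] [ x     ]   [-c ]
  [ A    0  ] [ lambda ] = [ b ]

Solving the linear system:
  x*      = (-0.5, 2)
  lambda* = (-4.25)
  f(x*)   = 5.5

x* = (-0.5, 2), lambda* = (-4.25)


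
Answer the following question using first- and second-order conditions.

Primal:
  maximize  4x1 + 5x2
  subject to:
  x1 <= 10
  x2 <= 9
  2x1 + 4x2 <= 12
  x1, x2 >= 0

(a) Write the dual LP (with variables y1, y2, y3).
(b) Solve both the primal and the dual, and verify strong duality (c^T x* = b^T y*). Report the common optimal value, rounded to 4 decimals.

The standard primal-dual pair for 'max c^T x s.t. A x <= b, x >= 0' is:
  Dual:  min b^T y  s.t.  A^T y >= c,  y >= 0.

So the dual LP is:
  minimize  10y1 + 9y2 + 12y3
  subject to:
    y1 + 2y3 >= 4
    y2 + 4y3 >= 5
    y1, y2, y3 >= 0

Solving the primal: x* = (6, 0).
  primal value c^T x* = 24.
Solving the dual: y* = (0, 0, 2).
  dual value b^T y* = 24.
Strong duality: c^T x* = b^T y*. Confirmed.

24


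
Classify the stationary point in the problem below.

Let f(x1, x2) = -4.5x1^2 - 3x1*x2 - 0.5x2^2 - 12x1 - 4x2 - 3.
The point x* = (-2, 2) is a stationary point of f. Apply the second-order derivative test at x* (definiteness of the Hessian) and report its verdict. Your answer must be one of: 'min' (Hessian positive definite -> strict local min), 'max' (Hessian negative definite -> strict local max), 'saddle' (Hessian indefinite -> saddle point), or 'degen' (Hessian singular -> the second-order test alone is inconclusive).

Compute the Hessian H = grad^2 f:
  H = [[-9, -3], [-3, -1]]
Verify stationarity: grad f(x*) = H x* + g = (0, 0).
Eigenvalues of H: -10, 0.
H has a zero eigenvalue (singular; negative semidefinite but not definite), so H is neither positive definite, negative definite, nor indefinite. The second-order test alone is inconclusive -> degen.
(Indeed, f is constant along the null direction of H through x*, so x* is not a strict local extremum.)

degen


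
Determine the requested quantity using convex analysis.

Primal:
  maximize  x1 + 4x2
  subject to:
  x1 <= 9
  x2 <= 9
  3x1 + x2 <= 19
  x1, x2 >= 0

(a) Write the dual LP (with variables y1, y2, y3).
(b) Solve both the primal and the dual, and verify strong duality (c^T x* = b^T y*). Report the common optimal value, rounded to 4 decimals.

The standard primal-dual pair for 'max c^T x s.t. A x <= b, x >= 0' is:
  Dual:  min b^T y  s.t.  A^T y >= c,  y >= 0.

So the dual LP is:
  minimize  9y1 + 9y2 + 19y3
  subject to:
    y1 + 3y3 >= 1
    y2 + y3 >= 4
    y1, y2, y3 >= 0

Solving the primal: x* = (3.3333, 9).
  primal value c^T x* = 39.3333.
Solving the dual: y* = (0, 3.6667, 0.3333).
  dual value b^T y* = 39.3333.
Strong duality: c^T x* = b^T y*. Confirmed.

39.3333


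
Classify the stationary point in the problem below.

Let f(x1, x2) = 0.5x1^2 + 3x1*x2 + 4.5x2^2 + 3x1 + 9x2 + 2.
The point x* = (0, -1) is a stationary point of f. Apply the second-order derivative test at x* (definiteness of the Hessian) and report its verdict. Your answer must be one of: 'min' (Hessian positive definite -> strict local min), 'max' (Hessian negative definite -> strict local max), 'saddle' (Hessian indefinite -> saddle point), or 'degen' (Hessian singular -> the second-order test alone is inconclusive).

Compute the Hessian H = grad^2 f:
  H = [[1, 3], [3, 9]]
Verify stationarity: grad f(x*) = H x* + g = (0, 0).
Eigenvalues of H: 0, 10.
H has a zero eigenvalue (singular; positive semidefinite but not definite), so H is neither positive definite, negative definite, nor indefinite. The second-order test alone is inconclusive -> degen.
(Indeed, f is constant along the null direction of H through x*, so x* is not a strict local extremum.)

degen


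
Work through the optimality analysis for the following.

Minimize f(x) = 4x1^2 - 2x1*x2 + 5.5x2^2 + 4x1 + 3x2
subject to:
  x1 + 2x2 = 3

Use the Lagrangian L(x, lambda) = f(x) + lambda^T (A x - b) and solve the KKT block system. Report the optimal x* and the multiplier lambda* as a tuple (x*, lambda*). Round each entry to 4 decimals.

Form the Lagrangian:
  L(x, lambda) = (1/2) x^T Q x + c^T x + lambda^T (A x - b)
Stationarity (grad_x L = 0): Q x + c + A^T lambda = 0.
Primal feasibility: A x = b.

This gives the KKT block system:
  [ Q   A^T ] [ x     ]   [-c ]
  [ A    0  ] [ lambda ] = [ b ]

Solving the linear system:
  x*      = (0.6863, 1.1569)
  lambda* = (-7.1765)
  f(x*)   = 13.8725

x* = (0.6863, 1.1569), lambda* = (-7.1765)


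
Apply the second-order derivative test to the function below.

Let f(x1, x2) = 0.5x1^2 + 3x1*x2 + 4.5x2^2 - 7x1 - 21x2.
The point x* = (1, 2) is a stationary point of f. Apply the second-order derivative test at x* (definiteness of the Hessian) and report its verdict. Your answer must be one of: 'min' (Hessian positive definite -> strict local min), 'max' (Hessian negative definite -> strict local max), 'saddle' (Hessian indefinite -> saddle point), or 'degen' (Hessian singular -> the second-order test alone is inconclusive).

Compute the Hessian H = grad^2 f:
  H = [[1, 3], [3, 9]]
Verify stationarity: grad f(x*) = H x* + g = (0, 0).
Eigenvalues of H: 0, 10.
H has a zero eigenvalue (singular; positive semidefinite but not definite), so H is neither positive definite, negative definite, nor indefinite. The second-order test alone is inconclusive -> degen.
(Indeed, f is constant along the null direction of H through x*, so x* is not a strict local extremum.)

degen


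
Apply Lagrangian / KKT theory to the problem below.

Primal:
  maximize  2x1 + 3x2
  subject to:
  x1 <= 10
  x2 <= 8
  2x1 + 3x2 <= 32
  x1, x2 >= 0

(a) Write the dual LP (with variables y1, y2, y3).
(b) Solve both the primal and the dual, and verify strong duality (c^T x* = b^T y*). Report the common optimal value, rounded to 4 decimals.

The standard primal-dual pair for 'max c^T x s.t. A x <= b, x >= 0' is:
  Dual:  min b^T y  s.t.  A^T y >= c,  y >= 0.

So the dual LP is:
  minimize  10y1 + 8y2 + 32y3
  subject to:
    y1 + 2y3 >= 2
    y2 + 3y3 >= 3
    y1, y2, y3 >= 0

Solving the primal: x* = (4, 8).
  primal value c^T x* = 32.
Solving the dual: y* = (0, 0, 1).
  dual value b^T y* = 32.
Strong duality: c^T x* = b^T y*. Confirmed.

32


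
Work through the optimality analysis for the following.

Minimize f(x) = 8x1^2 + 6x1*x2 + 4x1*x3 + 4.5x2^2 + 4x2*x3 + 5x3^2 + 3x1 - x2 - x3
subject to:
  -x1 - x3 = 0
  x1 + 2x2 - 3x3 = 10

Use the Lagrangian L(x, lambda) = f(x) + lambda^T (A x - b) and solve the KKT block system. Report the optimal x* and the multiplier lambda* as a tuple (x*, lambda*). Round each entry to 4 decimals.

Form the Lagrangian:
  L(x, lambda) = (1/2) x^T Q x + c^T x + lambda^T (A x - b)
Stationarity (grad_x L = 0): Q x + c + A^T lambda = 0.
Primal feasibility: A x = b.

This gives the KKT block system:
  [ Q   A^T ] [ x     ]   [-c ]
  [ A    0  ] [ lambda ] = [ b ]

Solving the linear system:
  x*      = (1.6087, 1.7826, -1.6087)
  lambda* = (23.8696, -9.1304)
  f(x*)   = 47.9783

x* = (1.6087, 1.7826, -1.6087), lambda* = (23.8696, -9.1304)


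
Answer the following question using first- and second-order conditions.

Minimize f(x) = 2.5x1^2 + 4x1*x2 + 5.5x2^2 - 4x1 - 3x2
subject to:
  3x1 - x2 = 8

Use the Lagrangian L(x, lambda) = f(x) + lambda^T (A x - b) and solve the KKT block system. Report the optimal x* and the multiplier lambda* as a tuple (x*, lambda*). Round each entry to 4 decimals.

Form the Lagrangian:
  L(x, lambda) = (1/2) x^T Q x + c^T x + lambda^T (A x - b)
Stationarity (grad_x L = 0): Q x + c + A^T lambda = 0.
Primal feasibility: A x = b.

This gives the KKT block system:
  [ Q   A^T ] [ x     ]   [-c ]
  [ A    0  ] [ lambda ] = [ b ]

Solving the linear system:
  x*      = (2.4141, -0.7578)
  lambda* = (-1.6797)
  f(x*)   = 3.0273

x* = (2.4141, -0.7578), lambda* = (-1.6797)


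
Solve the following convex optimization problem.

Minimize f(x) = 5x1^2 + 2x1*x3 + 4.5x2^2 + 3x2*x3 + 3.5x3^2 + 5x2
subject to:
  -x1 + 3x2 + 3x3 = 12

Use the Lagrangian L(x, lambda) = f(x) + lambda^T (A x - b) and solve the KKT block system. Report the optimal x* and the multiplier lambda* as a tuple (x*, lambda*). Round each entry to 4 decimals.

Form the Lagrangian:
  L(x, lambda) = (1/2) x^T Q x + c^T x + lambda^T (A x - b)
Stationarity (grad_x L = 0): Q x + c + A^T lambda = 0.
Primal feasibility: A x = b.

This gives the KKT block system:
  [ Q   A^T ] [ x     ]   [-c ]
  [ A    0  ] [ lambda ] = [ b ]

Solving the linear system:
  x*      = (-1.2424, 0.6859, 2.9)
  lambda* = (-6.6242)
  f(x*)   = 41.4601

x* = (-1.2424, 0.6859, 2.9), lambda* = (-6.6242)


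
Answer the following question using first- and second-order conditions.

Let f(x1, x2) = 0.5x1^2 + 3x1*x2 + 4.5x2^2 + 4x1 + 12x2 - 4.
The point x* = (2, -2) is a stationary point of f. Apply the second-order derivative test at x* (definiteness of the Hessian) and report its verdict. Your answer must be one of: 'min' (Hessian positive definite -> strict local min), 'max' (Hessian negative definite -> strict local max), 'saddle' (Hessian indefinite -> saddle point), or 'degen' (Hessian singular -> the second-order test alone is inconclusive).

Compute the Hessian H = grad^2 f:
  H = [[1, 3], [3, 9]]
Verify stationarity: grad f(x*) = H x* + g = (0, 0).
Eigenvalues of H: 0, 10.
H has a zero eigenvalue (singular; positive semidefinite but not definite), so H is neither positive definite, negative definite, nor indefinite. The second-order test alone is inconclusive -> degen.
(Indeed, f is constant along the null direction of H through x*, so x* is not a strict local extremum.)

degen


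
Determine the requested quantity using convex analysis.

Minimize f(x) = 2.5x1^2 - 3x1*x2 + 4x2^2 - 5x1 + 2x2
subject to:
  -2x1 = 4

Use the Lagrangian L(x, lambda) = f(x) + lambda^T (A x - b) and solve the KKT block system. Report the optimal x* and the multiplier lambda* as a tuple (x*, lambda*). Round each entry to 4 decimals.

Form the Lagrangian:
  L(x, lambda) = (1/2) x^T Q x + c^T x + lambda^T (A x - b)
Stationarity (grad_x L = 0): Q x + c + A^T lambda = 0.
Primal feasibility: A x = b.

This gives the KKT block system:
  [ Q   A^T ] [ x     ]   [-c ]
  [ A    0  ] [ lambda ] = [ b ]

Solving the linear system:
  x*      = (-2, -1)
  lambda* = (-6)
  f(x*)   = 16

x* = (-2, -1), lambda* = (-6)


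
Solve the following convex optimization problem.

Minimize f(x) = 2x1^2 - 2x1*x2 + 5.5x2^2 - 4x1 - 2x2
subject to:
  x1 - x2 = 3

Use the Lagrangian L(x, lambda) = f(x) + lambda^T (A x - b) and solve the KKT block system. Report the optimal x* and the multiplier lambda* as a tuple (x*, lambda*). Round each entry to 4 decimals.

Form the Lagrangian:
  L(x, lambda) = (1/2) x^T Q x + c^T x + lambda^T (A x - b)
Stationarity (grad_x L = 0): Q x + c + A^T lambda = 0.
Primal feasibility: A x = b.

This gives the KKT block system:
  [ Q   A^T ] [ x     ]   [-c ]
  [ A    0  ] [ lambda ] = [ b ]

Solving the linear system:
  x*      = (3, 0)
  lambda* = (-8)
  f(x*)   = 6

x* = (3, 0), lambda* = (-8)


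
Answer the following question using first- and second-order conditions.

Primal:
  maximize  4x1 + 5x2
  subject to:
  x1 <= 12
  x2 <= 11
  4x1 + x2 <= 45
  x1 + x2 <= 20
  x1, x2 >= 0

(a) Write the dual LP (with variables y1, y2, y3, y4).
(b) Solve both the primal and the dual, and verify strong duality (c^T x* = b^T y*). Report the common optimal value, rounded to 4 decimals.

The standard primal-dual pair for 'max c^T x s.t. A x <= b, x >= 0' is:
  Dual:  min b^T y  s.t.  A^T y >= c,  y >= 0.

So the dual LP is:
  minimize  12y1 + 11y2 + 45y3 + 20y4
  subject to:
    y1 + 4y3 + y4 >= 4
    y2 + y3 + y4 >= 5
    y1, y2, y3, y4 >= 0

Solving the primal: x* = (8.5, 11).
  primal value c^T x* = 89.
Solving the dual: y* = (0, 4, 1, 0).
  dual value b^T y* = 89.
Strong duality: c^T x* = b^T y*. Confirmed.

89


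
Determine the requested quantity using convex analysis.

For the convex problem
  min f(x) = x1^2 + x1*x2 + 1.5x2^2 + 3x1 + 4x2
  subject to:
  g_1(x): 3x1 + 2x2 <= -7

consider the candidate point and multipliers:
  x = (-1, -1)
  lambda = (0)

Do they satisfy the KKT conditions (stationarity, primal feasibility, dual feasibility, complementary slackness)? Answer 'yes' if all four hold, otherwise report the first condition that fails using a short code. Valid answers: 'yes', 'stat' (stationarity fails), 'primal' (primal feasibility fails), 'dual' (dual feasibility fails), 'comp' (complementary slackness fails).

Gradient of f: grad f(x) = Q x + c = (0, 0)
Constraint values g_i(x) = a_i^T x - b_i:
  g_1((-1, -1)) = 2
Stationarity residual: grad f(x) + sum_i lambda_i a_i = (0, 0)
  -> stationarity OK
Primal feasibility (all g_i <= 0): FAILS
Dual feasibility (all lambda_i >= 0): OK
Complementary slackness (lambda_i * g_i(x) = 0 for all i): OK

Verdict: the first failing condition is primal_feasibility -> primal.

primal


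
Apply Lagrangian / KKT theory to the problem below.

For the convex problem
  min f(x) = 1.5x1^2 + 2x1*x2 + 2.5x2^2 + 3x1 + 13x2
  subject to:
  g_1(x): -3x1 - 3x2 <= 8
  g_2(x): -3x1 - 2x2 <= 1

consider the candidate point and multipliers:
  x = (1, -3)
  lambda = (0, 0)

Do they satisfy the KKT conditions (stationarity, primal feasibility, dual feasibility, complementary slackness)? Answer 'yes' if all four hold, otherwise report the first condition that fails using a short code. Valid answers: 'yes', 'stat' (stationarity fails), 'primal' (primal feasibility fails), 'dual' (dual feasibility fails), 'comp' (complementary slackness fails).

Gradient of f: grad f(x) = Q x + c = (0, 0)
Constraint values g_i(x) = a_i^T x - b_i:
  g_1((1, -3)) = -2
  g_2((1, -3)) = 2
Stationarity residual: grad f(x) + sum_i lambda_i a_i = (0, 0)
  -> stationarity OK
Primal feasibility (all g_i <= 0): FAILS
Dual feasibility (all lambda_i >= 0): OK
Complementary slackness (lambda_i * g_i(x) = 0 for all i): OK

Verdict: the first failing condition is primal_feasibility -> primal.

primal


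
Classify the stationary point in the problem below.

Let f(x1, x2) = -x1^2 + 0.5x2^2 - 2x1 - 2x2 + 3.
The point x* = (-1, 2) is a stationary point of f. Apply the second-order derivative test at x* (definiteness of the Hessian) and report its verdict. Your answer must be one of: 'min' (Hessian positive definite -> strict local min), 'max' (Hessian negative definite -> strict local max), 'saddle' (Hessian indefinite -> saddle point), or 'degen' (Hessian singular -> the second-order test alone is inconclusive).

Compute the Hessian H = grad^2 f:
  H = [[-2, 0], [0, 1]]
Verify stationarity: grad f(x*) = H x* + g = (0, 0).
Eigenvalues of H: -2, 1.
Eigenvalues have mixed signs, so H is indefinite -> x* is a saddle point.

saddle


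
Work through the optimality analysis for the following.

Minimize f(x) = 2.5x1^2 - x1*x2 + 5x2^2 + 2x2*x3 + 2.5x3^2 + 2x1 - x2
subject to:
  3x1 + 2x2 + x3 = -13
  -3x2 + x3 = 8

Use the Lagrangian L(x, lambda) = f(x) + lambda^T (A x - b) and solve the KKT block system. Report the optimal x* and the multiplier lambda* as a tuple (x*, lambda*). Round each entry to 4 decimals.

Form the Lagrangian:
  L(x, lambda) = (1/2) x^T Q x + c^T x + lambda^T (A x - b)
Stationarity (grad_x L = 0): Q x + c + A^T lambda = 0.
Primal feasibility: A x = b.

This gives the KKT block system:
  [ Q   A^T ] [ x     ]   [-c ]
  [ A    0  ] [ lambda ] = [ b ]

Solving the linear system:
  x*      = (-3.1016, -2.3391, 0.9828)
  lambda* = (3.723, -3.9591)
  f(x*)   = 38.1036

x* = (-3.1016, -2.3391, 0.9828), lambda* = (3.723, -3.9591)
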